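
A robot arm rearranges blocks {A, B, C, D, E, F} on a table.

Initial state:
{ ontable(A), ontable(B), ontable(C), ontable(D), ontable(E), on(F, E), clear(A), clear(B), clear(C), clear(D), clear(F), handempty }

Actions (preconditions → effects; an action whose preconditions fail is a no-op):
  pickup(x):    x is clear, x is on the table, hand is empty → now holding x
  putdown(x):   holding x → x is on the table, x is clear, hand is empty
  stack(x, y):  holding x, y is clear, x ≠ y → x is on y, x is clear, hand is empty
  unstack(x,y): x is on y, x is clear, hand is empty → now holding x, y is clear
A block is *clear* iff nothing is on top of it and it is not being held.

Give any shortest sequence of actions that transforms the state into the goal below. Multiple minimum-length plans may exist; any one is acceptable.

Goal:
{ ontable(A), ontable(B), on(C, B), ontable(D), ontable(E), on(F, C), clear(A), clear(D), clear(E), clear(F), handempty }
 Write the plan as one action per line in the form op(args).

step 1 (pickup(C)): towers=[A; B; D; E/F] holding=C
step 2 (stack(C, B)): towers=[A; B/C; D; E/F] holding=-
step 3 (unstack(F, E)): towers=[A; B/C; D; E] holding=F
step 4 (stack(F, C)): towers=[A; B/C/F; D; E] holding=-
goal check: towers=[A; B/C/F; D; E] holding=- — reached (length 4, optimal by BFS)

pickup(C)
stack(C, B)
unstack(F, E)
stack(F, C)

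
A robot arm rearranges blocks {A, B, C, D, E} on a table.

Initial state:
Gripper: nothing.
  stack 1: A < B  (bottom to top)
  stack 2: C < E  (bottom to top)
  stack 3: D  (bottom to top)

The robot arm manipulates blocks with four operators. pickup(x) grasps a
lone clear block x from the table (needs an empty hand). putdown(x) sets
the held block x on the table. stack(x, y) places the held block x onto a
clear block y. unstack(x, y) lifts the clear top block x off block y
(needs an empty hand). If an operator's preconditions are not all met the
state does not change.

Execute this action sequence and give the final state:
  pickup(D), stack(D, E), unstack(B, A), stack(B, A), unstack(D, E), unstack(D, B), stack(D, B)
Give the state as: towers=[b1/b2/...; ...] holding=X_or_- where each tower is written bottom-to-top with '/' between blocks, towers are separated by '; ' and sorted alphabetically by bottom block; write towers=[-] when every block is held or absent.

step 1 (pickup(D)): towers=[A/B; C/E] holding=D
step 2 (stack(D, E)): towers=[A/B; C/E/D] holding=-
step 3 (unstack(B, A)): towers=[A; C/E/D] holding=B
step 4 (stack(B, A)): towers=[A/B; C/E/D] holding=-
step 5 (unstack(D, E)): towers=[A/B; C/E] holding=D
step 6 (unstack(D, B)) [no-op]: towers=[A/B; C/E] holding=D
step 7 (stack(D, B)): towers=[A/B/D; C/E] holding=-

towers=[A/B/D; C/E] holding=-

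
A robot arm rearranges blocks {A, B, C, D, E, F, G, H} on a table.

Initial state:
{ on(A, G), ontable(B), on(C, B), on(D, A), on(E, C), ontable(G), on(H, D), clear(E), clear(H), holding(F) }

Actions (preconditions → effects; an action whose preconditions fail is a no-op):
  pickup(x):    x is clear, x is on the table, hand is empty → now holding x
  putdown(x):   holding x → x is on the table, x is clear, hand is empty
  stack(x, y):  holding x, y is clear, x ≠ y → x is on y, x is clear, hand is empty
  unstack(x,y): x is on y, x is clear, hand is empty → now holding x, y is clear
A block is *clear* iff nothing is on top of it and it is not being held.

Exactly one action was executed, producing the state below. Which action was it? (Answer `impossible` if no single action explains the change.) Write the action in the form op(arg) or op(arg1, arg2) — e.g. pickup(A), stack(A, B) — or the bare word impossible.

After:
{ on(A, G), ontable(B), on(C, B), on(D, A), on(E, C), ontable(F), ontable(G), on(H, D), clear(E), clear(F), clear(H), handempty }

target: towers=[B/C/E; F; G/A/D/H] holding=-
        putdown(F) → towers=[B/C/E; F; G/A/D/H] holding=-  ← match
       stack(F, E) → towers=[B/C/E/F; G/A/D/H] holding=-
       stack(F, H) → towers=[B/C/E; G/A/D/H/F] holding=-

putdown(F)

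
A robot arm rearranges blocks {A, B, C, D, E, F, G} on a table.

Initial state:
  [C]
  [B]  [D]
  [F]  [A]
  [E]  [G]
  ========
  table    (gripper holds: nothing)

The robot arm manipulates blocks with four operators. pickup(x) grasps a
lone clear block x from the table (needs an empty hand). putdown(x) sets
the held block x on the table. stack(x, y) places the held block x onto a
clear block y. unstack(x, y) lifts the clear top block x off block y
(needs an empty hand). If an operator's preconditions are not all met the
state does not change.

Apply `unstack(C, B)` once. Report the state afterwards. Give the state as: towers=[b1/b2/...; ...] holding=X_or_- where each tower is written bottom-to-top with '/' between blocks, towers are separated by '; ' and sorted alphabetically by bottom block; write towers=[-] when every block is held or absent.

before: towers=[E/F/B/C; G/A/D] holding=-
pre[unstack(C, B)]: on(C,B) yes, clear(C) yes, handempty yes
all met → apply unstack(C, B)
after:  towers=[E/F/B; G/A/D] holding=C

towers=[E/F/B; G/A/D] holding=C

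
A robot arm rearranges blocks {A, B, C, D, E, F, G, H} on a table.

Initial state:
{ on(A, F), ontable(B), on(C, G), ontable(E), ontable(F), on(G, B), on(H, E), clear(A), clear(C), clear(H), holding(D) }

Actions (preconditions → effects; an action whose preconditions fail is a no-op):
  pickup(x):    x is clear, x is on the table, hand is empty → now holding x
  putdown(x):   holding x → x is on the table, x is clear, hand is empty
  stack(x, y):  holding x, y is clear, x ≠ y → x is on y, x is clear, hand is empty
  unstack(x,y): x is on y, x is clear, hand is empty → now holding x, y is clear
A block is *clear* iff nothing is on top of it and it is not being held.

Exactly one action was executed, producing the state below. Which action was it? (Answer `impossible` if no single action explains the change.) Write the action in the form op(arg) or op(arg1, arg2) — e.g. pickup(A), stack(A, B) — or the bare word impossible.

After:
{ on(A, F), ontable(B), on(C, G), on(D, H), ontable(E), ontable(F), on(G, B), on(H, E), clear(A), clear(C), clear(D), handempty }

target: towers=[B/G/C; E/H/D; F/A] holding=-
        putdown(D) → towers=[B/G/C; D; E/H; F/A] holding=-
       stack(D, A) → towers=[B/G/C; E/H; F/A/D] holding=-
       stack(D, H) → towers=[B/G/C; E/H/D; F/A] holding=-  ← match
       stack(D, C) → towers=[B/G/C/D; E/H; F/A] holding=-

stack(D, H)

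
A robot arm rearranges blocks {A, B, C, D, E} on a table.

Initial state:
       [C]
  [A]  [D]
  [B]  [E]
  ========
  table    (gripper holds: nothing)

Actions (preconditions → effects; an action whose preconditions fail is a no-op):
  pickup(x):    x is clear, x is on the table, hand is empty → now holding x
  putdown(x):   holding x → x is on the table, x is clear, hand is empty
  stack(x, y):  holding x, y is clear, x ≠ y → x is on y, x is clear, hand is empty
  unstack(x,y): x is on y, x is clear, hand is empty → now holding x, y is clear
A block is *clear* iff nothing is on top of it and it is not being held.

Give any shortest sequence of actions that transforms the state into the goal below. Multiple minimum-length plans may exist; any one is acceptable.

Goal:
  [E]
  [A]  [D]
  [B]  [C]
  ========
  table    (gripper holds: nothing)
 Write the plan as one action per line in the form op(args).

step 1 (unstack(C, D)): towers=[B/A; E/D] holding=C
step 2 (putdown(C)): towers=[B/A; C; E/D] holding=-
step 3 (unstack(D, E)): towers=[B/A; C; E] holding=D
step 4 (stack(D, C)): towers=[B/A; C/D; E] holding=-
step 5 (pickup(E)): towers=[B/A; C/D] holding=E
step 6 (stack(E, A)): towers=[B/A/E; C/D] holding=-
goal check: towers=[B/A/E; C/D] holding=- — reached (length 6, optimal by BFS)

unstack(C, D)
putdown(C)
unstack(D, E)
stack(D, C)
pickup(E)
stack(E, A)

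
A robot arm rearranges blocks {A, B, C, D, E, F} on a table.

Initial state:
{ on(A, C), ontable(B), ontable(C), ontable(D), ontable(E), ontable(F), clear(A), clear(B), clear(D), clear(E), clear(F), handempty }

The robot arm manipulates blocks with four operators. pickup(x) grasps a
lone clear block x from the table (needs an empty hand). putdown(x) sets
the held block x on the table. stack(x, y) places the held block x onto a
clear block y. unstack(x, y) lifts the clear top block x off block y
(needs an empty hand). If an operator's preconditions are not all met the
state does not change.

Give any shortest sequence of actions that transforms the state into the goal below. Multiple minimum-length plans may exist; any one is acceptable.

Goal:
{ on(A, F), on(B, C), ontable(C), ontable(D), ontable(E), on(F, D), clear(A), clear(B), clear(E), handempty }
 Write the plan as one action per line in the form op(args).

step 1 (pickup(F)): towers=[B; C/A; D; E] holding=F
step 2 (stack(F, D)): towers=[B; C/A; D/F; E] holding=-
step 3 (unstack(A, C)): towers=[B; C; D/F; E] holding=A
step 4 (stack(A, F)): towers=[B; C; D/F/A; E] holding=-
step 5 (pickup(B)): towers=[C; D/F/A; E] holding=B
step 6 (stack(B, C)): towers=[C/B; D/F/A; E] holding=-
goal check: towers=[C/B; D/F/A; E] holding=- — reached (length 6, optimal by BFS)

pickup(F)
stack(F, D)
unstack(A, C)
stack(A, F)
pickup(B)
stack(B, C)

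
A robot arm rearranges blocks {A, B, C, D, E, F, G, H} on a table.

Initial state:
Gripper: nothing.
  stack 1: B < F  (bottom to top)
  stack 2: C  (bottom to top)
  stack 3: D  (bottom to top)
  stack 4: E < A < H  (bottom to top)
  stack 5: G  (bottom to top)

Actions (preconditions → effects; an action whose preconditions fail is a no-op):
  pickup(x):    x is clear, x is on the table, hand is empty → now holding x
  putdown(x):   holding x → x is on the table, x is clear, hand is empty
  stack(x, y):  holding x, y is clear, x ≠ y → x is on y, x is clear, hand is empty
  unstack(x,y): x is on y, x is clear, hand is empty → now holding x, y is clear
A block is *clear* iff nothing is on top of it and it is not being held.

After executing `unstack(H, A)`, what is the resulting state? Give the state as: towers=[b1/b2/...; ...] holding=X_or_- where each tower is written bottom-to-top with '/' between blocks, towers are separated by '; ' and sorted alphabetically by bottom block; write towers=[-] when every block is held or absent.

towers=[B/F; C; D; E/A; G] holding=H

before: towers=[B/F; C; D; E/A/H; G] holding=-
pre[unstack(H, A)]: on(H,A) ✓, clear(H) ✓, handempty ✓
all met → apply unstack(H, A)
after:  towers=[B/F; C; D; E/A; G] holding=H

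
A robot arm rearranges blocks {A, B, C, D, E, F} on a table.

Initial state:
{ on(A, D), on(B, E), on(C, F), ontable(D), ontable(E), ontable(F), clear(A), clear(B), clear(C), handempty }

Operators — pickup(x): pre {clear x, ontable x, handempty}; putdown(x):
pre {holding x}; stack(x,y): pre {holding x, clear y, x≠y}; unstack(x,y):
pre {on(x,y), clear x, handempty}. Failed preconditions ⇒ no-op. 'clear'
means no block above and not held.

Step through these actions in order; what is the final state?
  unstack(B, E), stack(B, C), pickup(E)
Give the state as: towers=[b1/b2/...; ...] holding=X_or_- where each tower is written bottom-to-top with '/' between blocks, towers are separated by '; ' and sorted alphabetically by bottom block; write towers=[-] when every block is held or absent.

towers=[D/A; F/C/B] holding=E

step 1 (unstack(B, E)): towers=[D/A; E; F/C] holding=B
step 2 (stack(B, C)): towers=[D/A; E; F/C/B] holding=-
step 3 (pickup(E)): towers=[D/A; F/C/B] holding=E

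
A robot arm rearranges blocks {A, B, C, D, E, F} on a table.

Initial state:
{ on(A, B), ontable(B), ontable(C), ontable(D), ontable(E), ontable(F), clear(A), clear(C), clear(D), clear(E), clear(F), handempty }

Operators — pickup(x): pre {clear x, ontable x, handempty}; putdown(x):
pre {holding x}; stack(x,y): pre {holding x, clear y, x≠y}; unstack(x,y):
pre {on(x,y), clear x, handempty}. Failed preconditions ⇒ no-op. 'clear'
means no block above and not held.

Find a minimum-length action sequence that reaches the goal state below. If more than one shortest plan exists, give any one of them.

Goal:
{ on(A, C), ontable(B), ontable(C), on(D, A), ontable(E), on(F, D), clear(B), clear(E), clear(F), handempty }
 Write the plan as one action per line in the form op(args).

step 1 (unstack(A, B)): towers=[B; C; D; E; F] holding=A
step 2 (stack(A, C)): towers=[B; C/A; D; E; F] holding=-
step 3 (pickup(D)): towers=[B; C/A; E; F] holding=D
step 4 (stack(D, A)): towers=[B; C/A/D; E; F] holding=-
step 5 (pickup(F)): towers=[B; C/A/D; E] holding=F
step 6 (stack(F, D)): towers=[B; C/A/D/F; E] holding=-
goal check: towers=[B; C/A/D/F; E] holding=- — reached (length 6, optimal by BFS)

unstack(A, B)
stack(A, C)
pickup(D)
stack(D, A)
pickup(F)
stack(F, D)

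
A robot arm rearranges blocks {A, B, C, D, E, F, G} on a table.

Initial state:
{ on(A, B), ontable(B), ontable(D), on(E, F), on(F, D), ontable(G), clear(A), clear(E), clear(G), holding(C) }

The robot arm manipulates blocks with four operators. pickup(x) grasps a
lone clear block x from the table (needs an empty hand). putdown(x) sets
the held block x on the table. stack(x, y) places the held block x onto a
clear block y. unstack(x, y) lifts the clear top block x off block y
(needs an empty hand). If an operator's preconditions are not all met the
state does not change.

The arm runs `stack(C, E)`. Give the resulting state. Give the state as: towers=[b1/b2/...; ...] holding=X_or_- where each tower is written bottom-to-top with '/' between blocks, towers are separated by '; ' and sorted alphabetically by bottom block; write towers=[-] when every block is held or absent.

before: towers=[B/A; D/F/E; G] holding=C
pre[stack(C, E)]: holding(C) yes, clear(E) yes, C≠E yes
all met → apply stack(C, E)
after:  towers=[B/A; D/F/E/C; G] holding=-

towers=[B/A; D/F/E/C; G] holding=-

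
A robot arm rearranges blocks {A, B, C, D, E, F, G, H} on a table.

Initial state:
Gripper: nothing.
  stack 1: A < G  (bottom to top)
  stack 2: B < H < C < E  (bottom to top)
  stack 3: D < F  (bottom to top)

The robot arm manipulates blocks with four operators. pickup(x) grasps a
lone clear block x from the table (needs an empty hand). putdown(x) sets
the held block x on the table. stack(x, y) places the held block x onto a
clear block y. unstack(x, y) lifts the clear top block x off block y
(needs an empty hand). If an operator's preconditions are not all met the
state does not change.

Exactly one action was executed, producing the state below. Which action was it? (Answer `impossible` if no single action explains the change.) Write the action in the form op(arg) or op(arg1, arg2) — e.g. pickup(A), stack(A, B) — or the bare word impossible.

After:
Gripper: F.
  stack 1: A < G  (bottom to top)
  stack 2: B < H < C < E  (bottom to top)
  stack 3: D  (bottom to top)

unstack(F, D)

target: towers=[A/G; B/H/C/E; D] holding=F
     unstack(G, A) → towers=[A; B/H/C/E; D/F] holding=G
     unstack(E, C) → towers=[A/G; B/H/C; D/F] holding=E
     unstack(F, D) → towers=[A/G; B/H/C/E; D] holding=F  ← match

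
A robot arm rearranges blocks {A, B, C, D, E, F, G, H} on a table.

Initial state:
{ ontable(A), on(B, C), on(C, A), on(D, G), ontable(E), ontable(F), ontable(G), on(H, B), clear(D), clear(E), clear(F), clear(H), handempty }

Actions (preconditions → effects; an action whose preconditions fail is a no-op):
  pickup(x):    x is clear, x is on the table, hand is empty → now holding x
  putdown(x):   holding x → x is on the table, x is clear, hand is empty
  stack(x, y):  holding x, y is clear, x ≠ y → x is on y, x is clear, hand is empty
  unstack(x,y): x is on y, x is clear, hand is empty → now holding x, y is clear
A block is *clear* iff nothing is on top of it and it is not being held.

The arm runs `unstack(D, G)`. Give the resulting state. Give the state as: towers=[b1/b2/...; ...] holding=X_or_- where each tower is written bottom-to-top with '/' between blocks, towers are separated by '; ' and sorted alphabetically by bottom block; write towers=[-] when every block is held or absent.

before: towers=[A/C/B/H; E; F; G/D] holding=-
pre[unstack(D, G)]: on(D,G) ✓, clear(D) ✓, handempty ✓
all met → apply unstack(D, G)
after:  towers=[A/C/B/H; E; F; G] holding=D

towers=[A/C/B/H; E; F; G] holding=D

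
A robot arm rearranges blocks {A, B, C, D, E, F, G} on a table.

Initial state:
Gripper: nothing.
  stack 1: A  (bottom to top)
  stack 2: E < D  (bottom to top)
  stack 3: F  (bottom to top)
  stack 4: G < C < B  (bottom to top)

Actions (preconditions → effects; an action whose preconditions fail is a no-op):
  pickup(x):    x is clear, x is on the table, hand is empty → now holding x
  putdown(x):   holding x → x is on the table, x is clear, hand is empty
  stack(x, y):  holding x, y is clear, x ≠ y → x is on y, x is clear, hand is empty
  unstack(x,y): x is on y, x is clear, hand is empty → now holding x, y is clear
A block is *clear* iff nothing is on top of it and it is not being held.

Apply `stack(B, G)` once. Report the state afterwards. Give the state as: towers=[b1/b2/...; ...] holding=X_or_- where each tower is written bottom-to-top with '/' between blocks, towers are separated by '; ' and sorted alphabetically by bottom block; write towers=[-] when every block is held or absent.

before: towers=[A; E/D; F; G/C/B] holding=-
pre[stack(B, G)]: holding(B) no, clear(G) no, B≠G yes
holding(B), clear(G) unmet → stack(B, G) is a no-op
after:  towers=[A; E/D; F; G/C/B] holding=-

towers=[A; E/D; F; G/C/B] holding=-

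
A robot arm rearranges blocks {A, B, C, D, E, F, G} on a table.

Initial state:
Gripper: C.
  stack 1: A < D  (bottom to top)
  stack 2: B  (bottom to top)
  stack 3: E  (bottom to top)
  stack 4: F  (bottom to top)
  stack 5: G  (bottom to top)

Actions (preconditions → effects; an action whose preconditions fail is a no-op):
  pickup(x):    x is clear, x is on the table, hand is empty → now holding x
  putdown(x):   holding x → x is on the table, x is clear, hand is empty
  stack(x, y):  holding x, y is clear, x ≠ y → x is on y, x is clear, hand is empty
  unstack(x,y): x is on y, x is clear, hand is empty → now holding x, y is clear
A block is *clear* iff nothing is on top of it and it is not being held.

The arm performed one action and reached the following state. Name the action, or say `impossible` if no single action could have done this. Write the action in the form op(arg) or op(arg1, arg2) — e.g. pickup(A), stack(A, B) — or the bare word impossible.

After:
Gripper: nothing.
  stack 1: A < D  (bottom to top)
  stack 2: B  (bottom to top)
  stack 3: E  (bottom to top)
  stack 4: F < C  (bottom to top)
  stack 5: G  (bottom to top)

stack(C, F)

target: towers=[A/D; B; E; F/C; G] holding=-
        putdown(C) → towers=[A/D; B; C; E; F; G] holding=-
       stack(C, B) → towers=[A/D; B/C; E; F; G] holding=-
       stack(C, F) → towers=[A/D; B; E; F/C; G] holding=-  ← match
       stack(C, G) → towers=[A/D; B; E; F; G/C] holding=-
       stack(C, D) → towers=[A/D/C; B; E; F; G] holding=-
       stack(C, E) → towers=[A/D; B; E/C; F; G] holding=-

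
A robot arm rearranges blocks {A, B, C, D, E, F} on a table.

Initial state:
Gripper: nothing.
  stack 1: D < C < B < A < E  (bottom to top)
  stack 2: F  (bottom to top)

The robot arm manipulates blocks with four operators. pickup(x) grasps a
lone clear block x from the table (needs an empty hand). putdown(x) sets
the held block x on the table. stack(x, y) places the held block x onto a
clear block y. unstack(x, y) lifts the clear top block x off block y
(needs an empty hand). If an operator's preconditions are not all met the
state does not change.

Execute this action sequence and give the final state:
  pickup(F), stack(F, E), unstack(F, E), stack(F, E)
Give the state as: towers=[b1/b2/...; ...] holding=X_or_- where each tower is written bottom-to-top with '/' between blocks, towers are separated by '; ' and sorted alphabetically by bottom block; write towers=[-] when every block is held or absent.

towers=[D/C/B/A/E/F] holding=-

step 1 (pickup(F)): towers=[D/C/B/A/E] holding=F
step 2 (stack(F, E)): towers=[D/C/B/A/E/F] holding=-
step 3 (unstack(F, E)): towers=[D/C/B/A/E] holding=F
step 4 (stack(F, E)): towers=[D/C/B/A/E/F] holding=-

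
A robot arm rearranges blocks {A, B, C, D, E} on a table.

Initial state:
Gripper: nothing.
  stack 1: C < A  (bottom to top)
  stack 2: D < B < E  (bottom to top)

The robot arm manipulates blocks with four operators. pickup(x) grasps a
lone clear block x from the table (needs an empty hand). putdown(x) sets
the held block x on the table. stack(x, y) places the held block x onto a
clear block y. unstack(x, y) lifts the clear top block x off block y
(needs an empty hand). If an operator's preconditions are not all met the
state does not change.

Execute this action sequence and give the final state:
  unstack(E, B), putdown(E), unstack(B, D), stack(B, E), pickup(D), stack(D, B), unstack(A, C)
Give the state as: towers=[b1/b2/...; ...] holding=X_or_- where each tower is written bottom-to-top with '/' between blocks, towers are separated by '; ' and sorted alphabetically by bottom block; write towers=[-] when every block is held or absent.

step 1 (unstack(E, B)): towers=[C/A; D/B] holding=E
step 2 (putdown(E)): towers=[C/A; D/B; E] holding=-
step 3 (unstack(B, D)): towers=[C/A; D; E] holding=B
step 4 (stack(B, E)): towers=[C/A; D; E/B] holding=-
step 5 (pickup(D)): towers=[C/A; E/B] holding=D
step 6 (stack(D, B)): towers=[C/A; E/B/D] holding=-
step 7 (unstack(A, C)): towers=[C; E/B/D] holding=A

towers=[C; E/B/D] holding=A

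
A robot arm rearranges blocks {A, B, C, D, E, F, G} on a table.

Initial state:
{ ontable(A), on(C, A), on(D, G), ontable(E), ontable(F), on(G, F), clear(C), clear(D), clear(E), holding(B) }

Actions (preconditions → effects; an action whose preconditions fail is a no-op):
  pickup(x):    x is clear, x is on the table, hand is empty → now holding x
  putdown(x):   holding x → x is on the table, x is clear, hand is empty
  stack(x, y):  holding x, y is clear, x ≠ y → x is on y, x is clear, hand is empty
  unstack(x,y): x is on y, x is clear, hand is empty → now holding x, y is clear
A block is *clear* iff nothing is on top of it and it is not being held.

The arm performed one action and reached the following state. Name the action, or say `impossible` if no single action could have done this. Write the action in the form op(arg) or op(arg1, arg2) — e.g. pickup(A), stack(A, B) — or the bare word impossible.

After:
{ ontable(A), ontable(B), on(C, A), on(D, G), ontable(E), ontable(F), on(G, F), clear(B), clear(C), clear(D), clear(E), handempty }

target: towers=[A/C; B; E; F/G/D] holding=-
        putdown(B) → towers=[A/C; B; E; F/G/D] holding=-  ← match
       stack(B, D) → towers=[A/C; E; F/G/D/B] holding=-
       stack(B, E) → towers=[A/C; E/B; F/G/D] holding=-
       stack(B, C) → towers=[A/C/B; E; F/G/D] holding=-

putdown(B)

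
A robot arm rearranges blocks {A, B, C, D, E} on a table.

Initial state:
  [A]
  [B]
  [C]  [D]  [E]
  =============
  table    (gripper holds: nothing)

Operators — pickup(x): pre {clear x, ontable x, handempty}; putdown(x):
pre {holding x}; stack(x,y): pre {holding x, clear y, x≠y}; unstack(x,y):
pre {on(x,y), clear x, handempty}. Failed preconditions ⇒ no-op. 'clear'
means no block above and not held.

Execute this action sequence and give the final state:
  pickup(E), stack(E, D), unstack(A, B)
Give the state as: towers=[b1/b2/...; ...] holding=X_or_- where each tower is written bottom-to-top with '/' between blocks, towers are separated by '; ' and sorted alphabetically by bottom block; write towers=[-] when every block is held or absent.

step 1 (pickup(E)): towers=[C/B/A; D] holding=E
step 2 (stack(E, D)): towers=[C/B/A; D/E] holding=-
step 3 (unstack(A, B)): towers=[C/B; D/E] holding=A

towers=[C/B; D/E] holding=A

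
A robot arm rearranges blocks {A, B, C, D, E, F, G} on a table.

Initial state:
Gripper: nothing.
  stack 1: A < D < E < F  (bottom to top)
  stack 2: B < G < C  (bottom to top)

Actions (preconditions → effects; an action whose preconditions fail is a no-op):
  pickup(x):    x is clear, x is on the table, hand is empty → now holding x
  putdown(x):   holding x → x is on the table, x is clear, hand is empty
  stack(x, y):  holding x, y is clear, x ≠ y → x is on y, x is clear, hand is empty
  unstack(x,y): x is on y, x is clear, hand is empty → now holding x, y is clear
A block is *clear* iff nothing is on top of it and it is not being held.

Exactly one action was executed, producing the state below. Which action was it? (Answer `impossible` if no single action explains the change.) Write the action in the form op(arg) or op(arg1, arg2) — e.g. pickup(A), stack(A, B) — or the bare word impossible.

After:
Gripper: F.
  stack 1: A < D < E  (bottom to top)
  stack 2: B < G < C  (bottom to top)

target: towers=[A/D/E; B/G/C] holding=F
     unstack(F, E) → towers=[A/D/E; B/G/C] holding=F  ← match
     unstack(C, G) → towers=[A/D/E/F; B/G] holding=C

unstack(F, E)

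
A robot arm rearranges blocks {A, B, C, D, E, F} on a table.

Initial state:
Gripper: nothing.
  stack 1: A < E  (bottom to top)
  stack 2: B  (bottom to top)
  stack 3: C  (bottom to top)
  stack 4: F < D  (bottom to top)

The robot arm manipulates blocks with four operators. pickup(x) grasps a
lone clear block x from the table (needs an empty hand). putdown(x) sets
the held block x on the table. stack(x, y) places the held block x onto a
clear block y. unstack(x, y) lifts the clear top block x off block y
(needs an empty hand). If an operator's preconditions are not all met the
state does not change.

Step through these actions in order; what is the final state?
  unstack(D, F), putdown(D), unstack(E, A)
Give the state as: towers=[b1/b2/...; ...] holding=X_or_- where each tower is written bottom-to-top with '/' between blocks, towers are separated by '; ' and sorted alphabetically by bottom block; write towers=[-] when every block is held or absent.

towers=[A; B; C; D; F] holding=E

step 1 (unstack(D, F)): towers=[A/E; B; C; F] holding=D
step 2 (putdown(D)): towers=[A/E; B; C; D; F] holding=-
step 3 (unstack(E, A)): towers=[A; B; C; D; F] holding=E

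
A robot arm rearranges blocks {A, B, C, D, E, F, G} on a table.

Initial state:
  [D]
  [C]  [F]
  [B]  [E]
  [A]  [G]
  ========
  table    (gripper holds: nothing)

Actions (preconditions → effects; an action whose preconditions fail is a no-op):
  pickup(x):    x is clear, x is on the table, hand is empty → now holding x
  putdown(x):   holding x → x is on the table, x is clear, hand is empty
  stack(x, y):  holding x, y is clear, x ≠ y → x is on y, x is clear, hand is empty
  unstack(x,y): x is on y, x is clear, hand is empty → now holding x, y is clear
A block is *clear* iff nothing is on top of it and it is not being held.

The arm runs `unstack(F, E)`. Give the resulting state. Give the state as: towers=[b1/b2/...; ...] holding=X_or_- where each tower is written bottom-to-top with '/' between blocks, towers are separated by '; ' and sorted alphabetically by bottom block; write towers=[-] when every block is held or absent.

towers=[A/B/C/D; G/E] holding=F

before: towers=[A/B/C/D; G/E/F] holding=-
pre[unstack(F, E)]: on(F,E) ✓, clear(F) ✓, handempty ✓
all met → apply unstack(F, E)
after:  towers=[A/B/C/D; G/E] holding=F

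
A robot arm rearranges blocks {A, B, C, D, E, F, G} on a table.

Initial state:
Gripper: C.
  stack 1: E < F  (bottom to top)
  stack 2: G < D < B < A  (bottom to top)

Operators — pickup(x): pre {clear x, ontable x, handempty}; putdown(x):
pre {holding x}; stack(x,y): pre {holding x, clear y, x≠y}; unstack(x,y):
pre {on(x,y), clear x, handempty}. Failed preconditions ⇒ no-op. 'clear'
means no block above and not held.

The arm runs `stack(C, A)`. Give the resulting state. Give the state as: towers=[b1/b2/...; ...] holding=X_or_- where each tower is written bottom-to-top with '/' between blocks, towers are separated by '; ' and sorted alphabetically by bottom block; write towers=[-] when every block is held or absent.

towers=[E/F; G/D/B/A/C] holding=-

before: towers=[E/F; G/D/B/A] holding=C
pre[stack(C, A)]: holding(C) ok, clear(A) ok, C≠A ok
all met → apply stack(C, A)
after:  towers=[E/F; G/D/B/A/C] holding=-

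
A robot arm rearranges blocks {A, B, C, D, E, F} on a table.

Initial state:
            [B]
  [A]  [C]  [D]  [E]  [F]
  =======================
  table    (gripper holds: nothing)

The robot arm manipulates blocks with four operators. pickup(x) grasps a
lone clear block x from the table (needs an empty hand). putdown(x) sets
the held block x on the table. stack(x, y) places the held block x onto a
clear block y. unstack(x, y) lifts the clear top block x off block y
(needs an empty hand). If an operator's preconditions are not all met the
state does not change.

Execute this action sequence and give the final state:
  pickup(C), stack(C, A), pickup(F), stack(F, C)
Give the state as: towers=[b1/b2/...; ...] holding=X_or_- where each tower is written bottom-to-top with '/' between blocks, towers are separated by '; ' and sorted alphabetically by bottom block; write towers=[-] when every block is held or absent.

towers=[A/C/F; D/B; E] holding=-

step 1 (pickup(C)): towers=[A; D/B; E; F] holding=C
step 2 (stack(C, A)): towers=[A/C; D/B; E; F] holding=-
step 3 (pickup(F)): towers=[A/C; D/B; E] holding=F
step 4 (stack(F, C)): towers=[A/C/F; D/B; E] holding=-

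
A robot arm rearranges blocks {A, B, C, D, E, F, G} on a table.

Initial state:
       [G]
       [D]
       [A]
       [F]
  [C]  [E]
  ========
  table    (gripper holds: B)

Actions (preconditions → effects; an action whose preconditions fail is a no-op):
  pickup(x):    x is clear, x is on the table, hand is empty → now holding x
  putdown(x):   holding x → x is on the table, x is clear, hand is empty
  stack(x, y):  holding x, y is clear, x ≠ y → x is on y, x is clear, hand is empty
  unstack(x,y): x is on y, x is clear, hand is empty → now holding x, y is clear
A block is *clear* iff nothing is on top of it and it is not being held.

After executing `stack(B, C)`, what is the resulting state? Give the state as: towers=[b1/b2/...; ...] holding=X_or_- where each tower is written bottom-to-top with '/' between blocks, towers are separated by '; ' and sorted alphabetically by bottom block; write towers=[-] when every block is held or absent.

towers=[C/B; E/F/A/D/G] holding=-

before: towers=[C; E/F/A/D/G] holding=B
pre[stack(B, C)]: holding(B) yes, clear(C) yes, B≠C yes
all met → apply stack(B, C)
after:  towers=[C/B; E/F/A/D/G] holding=-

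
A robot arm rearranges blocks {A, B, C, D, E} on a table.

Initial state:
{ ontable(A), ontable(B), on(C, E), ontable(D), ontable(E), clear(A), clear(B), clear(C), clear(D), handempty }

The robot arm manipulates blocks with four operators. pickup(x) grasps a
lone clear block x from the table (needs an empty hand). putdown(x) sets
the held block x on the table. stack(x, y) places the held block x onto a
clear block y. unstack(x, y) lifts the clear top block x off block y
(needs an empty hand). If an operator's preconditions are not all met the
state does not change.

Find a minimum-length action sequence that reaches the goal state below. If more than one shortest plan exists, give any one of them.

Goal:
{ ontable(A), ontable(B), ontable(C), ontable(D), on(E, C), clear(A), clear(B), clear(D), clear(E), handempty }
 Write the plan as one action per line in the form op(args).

unstack(C, E)
putdown(C)
pickup(E)
stack(E, C)

step 1 (unstack(C, E)): towers=[A; B; D; E] holding=C
step 2 (putdown(C)): towers=[A; B; C; D; E] holding=-
step 3 (pickup(E)): towers=[A; B; C; D] holding=E
step 4 (stack(E, C)): towers=[A; B; C/E; D] holding=-
goal check: towers=[A; B; C/E; D] holding=- — reached (length 4, optimal by BFS)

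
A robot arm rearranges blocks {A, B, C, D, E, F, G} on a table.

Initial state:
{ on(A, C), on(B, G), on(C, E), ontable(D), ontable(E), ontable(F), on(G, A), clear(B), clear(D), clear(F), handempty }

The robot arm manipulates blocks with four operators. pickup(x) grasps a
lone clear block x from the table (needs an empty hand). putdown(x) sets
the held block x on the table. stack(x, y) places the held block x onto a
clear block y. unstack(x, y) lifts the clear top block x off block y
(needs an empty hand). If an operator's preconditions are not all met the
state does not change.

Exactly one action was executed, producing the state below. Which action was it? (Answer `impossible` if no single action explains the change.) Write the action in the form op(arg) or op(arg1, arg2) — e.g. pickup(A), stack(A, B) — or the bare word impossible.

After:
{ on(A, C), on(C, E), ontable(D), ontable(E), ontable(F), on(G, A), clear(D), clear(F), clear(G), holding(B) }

unstack(B, G)

target: towers=[D; E/C/A/G; F] holding=B
     unstack(B, G) → towers=[D; E/C/A/G; F] holding=B  ← match
         pickup(F) → towers=[D; E/C/A/G/B] holding=F
         pickup(D) → towers=[E/C/A/G/B; F] holding=D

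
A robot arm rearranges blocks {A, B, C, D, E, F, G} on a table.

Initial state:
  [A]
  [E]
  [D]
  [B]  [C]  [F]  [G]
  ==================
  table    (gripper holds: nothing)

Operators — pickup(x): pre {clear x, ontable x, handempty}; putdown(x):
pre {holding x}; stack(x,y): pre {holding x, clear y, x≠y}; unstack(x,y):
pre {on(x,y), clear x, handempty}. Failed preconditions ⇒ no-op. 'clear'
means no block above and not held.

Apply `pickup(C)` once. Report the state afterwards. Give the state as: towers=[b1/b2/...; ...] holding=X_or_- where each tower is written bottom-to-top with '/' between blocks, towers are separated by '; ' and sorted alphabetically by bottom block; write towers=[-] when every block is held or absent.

before: towers=[B/D/E/A; C; F; G] holding=-
pre[pickup(C)]: clear(C) ✓, ontable(C) ✓, handempty ✓
all met → apply pickup(C)
after:  towers=[B/D/E/A; F; G] holding=C

towers=[B/D/E/A; F; G] holding=C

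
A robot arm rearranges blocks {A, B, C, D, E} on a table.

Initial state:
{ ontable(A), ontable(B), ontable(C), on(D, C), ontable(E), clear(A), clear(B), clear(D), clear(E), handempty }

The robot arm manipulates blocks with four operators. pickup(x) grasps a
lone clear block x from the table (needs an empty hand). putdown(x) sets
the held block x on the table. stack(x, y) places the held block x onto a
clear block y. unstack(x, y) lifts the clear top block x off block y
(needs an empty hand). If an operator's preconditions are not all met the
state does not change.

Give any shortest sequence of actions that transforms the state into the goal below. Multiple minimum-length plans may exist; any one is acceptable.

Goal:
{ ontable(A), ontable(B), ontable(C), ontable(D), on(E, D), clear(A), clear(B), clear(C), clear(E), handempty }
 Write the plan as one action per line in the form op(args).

unstack(D, C)
putdown(D)
pickup(E)
stack(E, D)

step 1 (unstack(D, C)): towers=[A; B; C; E] holding=D
step 2 (putdown(D)): towers=[A; B; C; D; E] holding=-
step 3 (pickup(E)): towers=[A; B; C; D] holding=E
step 4 (stack(E, D)): towers=[A; B; C; D/E] holding=-
goal check: towers=[A; B; C; D/E] holding=- — reached (length 4, optimal by BFS)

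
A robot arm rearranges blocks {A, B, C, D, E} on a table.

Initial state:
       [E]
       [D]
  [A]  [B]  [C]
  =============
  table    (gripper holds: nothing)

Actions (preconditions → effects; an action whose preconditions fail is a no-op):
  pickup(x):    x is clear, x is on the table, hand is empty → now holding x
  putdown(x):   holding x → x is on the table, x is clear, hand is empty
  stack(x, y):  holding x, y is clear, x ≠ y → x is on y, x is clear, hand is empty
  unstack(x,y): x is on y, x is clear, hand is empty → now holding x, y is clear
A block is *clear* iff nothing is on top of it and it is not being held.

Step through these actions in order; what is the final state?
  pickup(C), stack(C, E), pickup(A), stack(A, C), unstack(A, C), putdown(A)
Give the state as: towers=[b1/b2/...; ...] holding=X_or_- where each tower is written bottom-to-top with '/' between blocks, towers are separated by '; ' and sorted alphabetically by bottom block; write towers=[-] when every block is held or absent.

towers=[A; B/D/E/C] holding=-

step 1 (pickup(C)): towers=[A; B/D/E] holding=C
step 2 (stack(C, E)): towers=[A; B/D/E/C] holding=-
step 3 (pickup(A)): towers=[B/D/E/C] holding=A
step 4 (stack(A, C)): towers=[B/D/E/C/A] holding=-
step 5 (unstack(A, C)): towers=[B/D/E/C] holding=A
step 6 (putdown(A)): towers=[A; B/D/E/C] holding=-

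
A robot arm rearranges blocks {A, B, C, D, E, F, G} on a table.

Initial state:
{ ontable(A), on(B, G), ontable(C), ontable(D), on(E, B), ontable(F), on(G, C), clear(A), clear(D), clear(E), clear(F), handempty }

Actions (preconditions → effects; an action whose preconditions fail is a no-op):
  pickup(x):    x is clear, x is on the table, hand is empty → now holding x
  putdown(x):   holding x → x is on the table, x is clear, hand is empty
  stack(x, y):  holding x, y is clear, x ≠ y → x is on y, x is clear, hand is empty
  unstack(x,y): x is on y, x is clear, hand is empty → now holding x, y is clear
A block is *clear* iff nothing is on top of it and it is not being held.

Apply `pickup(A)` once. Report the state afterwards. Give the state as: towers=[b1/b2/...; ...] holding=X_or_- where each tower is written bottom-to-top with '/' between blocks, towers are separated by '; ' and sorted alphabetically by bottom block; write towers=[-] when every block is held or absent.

towers=[C/G/B/E; D; F] holding=A

before: towers=[A; C/G/B/E; D; F] holding=-
pre[pickup(A)]: clear(A) yes, ontable(A) yes, handempty yes
all met → apply pickup(A)
after:  towers=[C/G/B/E; D; F] holding=A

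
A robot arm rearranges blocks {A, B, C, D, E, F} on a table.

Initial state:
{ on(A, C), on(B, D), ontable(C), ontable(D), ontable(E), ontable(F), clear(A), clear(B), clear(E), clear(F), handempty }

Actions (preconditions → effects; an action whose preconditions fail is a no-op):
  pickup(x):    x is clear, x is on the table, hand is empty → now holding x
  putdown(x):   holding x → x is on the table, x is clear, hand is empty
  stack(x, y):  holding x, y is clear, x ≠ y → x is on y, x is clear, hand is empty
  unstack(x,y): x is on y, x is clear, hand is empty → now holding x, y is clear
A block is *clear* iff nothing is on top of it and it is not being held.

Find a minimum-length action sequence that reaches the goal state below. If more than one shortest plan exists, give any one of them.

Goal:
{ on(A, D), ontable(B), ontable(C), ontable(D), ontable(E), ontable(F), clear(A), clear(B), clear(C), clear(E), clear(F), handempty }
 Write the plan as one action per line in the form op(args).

unstack(B, D)
putdown(B)
unstack(A, C)
stack(A, D)

step 1 (unstack(B, D)): towers=[C/A; D; E; F] holding=B
step 2 (putdown(B)): towers=[B; C/A; D; E; F] holding=-
step 3 (unstack(A, C)): towers=[B; C; D; E; F] holding=A
step 4 (stack(A, D)): towers=[B; C; D/A; E; F] holding=-
goal check: towers=[B; C; D/A; E; F] holding=- — reached (length 4, optimal by BFS)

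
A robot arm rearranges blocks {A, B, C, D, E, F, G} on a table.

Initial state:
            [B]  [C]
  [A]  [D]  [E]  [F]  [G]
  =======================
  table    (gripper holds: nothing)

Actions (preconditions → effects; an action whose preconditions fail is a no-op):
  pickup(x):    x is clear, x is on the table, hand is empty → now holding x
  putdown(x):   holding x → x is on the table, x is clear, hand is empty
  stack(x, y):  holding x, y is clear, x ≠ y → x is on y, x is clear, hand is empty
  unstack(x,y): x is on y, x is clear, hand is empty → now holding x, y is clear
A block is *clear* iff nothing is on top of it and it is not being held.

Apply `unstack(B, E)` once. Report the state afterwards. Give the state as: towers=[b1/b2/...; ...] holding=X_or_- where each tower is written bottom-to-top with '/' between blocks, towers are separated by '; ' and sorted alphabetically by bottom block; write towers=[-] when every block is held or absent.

before: towers=[A; D; E/B; F/C; G] holding=-
pre[unstack(B, E)]: on(B,E) yes, clear(B) yes, handempty yes
all met → apply unstack(B, E)
after:  towers=[A; D; E; F/C; G] holding=B

towers=[A; D; E; F/C; G] holding=B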